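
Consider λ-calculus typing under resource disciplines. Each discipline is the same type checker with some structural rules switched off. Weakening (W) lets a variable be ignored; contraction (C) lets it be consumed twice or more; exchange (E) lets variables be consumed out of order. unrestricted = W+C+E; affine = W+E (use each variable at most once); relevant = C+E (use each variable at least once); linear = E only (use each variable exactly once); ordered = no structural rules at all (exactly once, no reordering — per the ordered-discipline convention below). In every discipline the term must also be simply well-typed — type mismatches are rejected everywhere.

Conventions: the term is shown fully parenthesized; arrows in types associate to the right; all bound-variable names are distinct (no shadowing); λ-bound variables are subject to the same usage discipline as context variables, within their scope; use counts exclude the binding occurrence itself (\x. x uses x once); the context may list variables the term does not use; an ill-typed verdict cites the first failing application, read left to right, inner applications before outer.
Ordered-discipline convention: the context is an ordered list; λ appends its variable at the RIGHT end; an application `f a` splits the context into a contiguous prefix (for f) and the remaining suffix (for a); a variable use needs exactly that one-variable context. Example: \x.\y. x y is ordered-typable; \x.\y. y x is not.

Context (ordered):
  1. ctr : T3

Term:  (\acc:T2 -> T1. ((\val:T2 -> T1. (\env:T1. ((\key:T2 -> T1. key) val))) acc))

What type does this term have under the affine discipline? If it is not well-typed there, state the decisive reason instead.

term : (T2 -> T1) -> T1 -> T2 -> T1
variable uses: ctr: 0×; acc (bound): 1×; val (bound): 1×; env (bound): 0×; key (bound): 1×
use order (left to right): key, val, acc
typing: well-typed — term : (T2 -> T1) -> T1 -> T2 -> T1
summary: ordered ✗, linear ✗, affine ✓, relevant ✗, unrestricted ✓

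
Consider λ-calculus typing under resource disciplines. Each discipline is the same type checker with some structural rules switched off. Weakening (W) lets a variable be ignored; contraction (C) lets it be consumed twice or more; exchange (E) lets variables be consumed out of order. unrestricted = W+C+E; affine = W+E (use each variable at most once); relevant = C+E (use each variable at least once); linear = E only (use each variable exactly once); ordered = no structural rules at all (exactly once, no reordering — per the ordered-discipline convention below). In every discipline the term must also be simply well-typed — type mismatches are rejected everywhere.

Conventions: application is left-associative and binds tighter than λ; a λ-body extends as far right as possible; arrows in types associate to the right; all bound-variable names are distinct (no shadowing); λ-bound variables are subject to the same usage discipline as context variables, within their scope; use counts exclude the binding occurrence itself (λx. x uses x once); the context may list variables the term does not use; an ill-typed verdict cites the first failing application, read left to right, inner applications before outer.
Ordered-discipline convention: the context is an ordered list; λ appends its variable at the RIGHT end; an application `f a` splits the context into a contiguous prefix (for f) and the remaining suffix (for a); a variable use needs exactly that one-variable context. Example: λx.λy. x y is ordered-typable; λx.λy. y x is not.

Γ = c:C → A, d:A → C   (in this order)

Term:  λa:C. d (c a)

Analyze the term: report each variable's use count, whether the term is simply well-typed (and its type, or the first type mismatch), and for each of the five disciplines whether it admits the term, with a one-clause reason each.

use counts: c ×1; d ×1; a [bound] ×1
use order (left to right): d, c, a
typing: well-typed at C → C
ordered: ✗ — no ordered split (uses run d, c, a)
linear: ✓ — exactly-once usage across c, d, a
affine: ✓ — c, d, a: no repeats, contraction unneeded
relevant: ✓ — at least one use each (c, d, a)
unrestricted: ✓ — simply typable at C → C; W, C, E all held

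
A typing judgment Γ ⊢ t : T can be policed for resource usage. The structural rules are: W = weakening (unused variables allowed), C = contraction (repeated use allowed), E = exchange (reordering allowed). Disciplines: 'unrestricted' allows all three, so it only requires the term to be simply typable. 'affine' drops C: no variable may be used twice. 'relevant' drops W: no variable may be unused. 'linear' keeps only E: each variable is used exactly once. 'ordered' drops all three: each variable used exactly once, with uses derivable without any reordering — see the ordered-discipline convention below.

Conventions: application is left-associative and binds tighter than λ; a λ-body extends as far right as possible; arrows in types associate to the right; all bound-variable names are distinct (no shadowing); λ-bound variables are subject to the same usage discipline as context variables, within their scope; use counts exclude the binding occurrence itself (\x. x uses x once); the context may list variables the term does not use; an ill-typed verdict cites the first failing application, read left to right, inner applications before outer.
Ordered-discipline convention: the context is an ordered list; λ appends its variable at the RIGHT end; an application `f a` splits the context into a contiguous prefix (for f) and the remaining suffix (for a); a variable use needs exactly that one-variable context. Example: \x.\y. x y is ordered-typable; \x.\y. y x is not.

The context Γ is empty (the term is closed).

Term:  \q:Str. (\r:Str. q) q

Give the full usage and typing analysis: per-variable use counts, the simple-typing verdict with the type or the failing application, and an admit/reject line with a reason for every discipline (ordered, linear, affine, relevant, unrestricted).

variable uses: q [bound] ×2, r [bound] ×0
left-to-right use order: q, q
typing: well-typed — term : Str → Str
ordered: ✗, q ×2 used more than once (contraction); r left unused
linear: ✗, q ×2 used more than once (contraction); r left unused
affine: ✗, q ×2 used more than once (contraction)
relevant: ✗, r left unused
unrestricted: ✓, simply typable at Str → Str; W, C, E all held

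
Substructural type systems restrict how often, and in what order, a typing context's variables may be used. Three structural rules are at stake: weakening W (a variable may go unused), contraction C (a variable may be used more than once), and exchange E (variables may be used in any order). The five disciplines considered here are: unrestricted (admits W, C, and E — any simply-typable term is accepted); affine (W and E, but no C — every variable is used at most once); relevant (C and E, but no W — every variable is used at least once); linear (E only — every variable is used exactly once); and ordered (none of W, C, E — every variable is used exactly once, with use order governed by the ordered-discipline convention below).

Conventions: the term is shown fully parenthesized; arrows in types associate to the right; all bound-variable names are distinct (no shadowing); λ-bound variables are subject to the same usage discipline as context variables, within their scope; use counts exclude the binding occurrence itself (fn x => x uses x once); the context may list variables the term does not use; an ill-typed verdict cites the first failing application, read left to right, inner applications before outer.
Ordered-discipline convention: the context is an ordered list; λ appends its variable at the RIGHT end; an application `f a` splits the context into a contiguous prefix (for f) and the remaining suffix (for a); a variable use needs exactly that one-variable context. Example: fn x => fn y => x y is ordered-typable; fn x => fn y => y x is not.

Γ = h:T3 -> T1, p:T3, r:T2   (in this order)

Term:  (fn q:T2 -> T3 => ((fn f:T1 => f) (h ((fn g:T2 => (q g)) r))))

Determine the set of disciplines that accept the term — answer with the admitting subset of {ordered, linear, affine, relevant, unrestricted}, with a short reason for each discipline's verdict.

accepted by: affine, unrestricted
counts: h=1; p=0; r=1; q (λ-bound)=1; f (λ-bound)=1; g (λ-bound)=1
left-to-right use order: f, h, q, g, r
typing: well-typed — term : (T2 -> T3) -> T1
ordered: ✗, p left unused
linear: ✗, p left unused
affine: ✓, at most one use each (h, p, r, q, f, g)
relevant: ✗, p left unused
unrestricted: ✓, typability at (T2 -> T3) -> T1 is all that's needed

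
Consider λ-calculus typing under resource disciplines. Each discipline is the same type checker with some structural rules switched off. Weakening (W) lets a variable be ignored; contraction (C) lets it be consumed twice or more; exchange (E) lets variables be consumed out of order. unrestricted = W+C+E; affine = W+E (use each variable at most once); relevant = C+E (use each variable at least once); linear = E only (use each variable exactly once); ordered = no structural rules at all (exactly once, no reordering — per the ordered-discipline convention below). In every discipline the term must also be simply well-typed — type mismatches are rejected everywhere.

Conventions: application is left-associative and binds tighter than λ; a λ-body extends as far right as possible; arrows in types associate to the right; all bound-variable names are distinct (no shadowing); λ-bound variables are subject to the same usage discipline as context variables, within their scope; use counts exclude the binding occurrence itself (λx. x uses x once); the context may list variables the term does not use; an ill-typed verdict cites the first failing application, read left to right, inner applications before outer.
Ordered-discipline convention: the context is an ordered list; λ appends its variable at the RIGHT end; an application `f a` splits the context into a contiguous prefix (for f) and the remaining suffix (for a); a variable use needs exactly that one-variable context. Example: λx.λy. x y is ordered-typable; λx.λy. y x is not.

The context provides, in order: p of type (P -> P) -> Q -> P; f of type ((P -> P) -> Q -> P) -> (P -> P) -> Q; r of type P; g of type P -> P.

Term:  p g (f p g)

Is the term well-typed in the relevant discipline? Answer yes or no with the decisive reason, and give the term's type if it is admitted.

no — r left unused
variable uses: p=2; f=1; r=0; g=2
left-to-right use order: p, g, f, p, g
typing: ✓ — P
across the five disciplines: ordered ✗, linear ✗, affine ✗, relevant ✗, unrestricted ✓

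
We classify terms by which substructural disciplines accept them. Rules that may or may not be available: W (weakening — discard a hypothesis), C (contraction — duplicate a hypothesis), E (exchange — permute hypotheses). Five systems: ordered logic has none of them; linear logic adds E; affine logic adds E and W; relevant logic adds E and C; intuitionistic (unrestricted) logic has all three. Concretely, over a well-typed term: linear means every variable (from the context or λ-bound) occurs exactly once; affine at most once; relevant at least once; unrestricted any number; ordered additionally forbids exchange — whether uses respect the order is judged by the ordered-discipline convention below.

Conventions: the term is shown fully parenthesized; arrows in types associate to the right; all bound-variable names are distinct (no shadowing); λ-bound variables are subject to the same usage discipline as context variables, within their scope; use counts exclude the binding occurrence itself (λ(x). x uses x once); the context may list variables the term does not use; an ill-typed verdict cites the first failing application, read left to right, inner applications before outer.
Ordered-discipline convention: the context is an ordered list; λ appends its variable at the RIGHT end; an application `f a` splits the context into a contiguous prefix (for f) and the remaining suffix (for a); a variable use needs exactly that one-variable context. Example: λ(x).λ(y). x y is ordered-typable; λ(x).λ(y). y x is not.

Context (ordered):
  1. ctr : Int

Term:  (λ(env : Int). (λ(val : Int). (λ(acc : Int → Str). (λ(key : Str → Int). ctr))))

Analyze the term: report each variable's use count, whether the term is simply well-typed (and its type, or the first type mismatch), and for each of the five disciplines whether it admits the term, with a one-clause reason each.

counts: ctr=1; env (λ-bound)=0; val (λ-bound)=0; acc (λ-bound)=0; key (λ-bound)=0
use order (left to right): ctr
typing: the term checks, with type Int → Int → (Int → Str) → (Str → Int) → Int
ordered ✗ (needs weakening: env, val, acc, key unused)
linear ✗ (needs weakening: env, val, acc, key unused)
affine ✓ (at most one use each (ctr, env, val, acc, key))
relevant ✗ (needs weakening: env, val, acc, key unused)
unrestricted ✓ (type-checks (Int → Int → (Int → Str) → (Str → Int) → Int) and nothing is barred)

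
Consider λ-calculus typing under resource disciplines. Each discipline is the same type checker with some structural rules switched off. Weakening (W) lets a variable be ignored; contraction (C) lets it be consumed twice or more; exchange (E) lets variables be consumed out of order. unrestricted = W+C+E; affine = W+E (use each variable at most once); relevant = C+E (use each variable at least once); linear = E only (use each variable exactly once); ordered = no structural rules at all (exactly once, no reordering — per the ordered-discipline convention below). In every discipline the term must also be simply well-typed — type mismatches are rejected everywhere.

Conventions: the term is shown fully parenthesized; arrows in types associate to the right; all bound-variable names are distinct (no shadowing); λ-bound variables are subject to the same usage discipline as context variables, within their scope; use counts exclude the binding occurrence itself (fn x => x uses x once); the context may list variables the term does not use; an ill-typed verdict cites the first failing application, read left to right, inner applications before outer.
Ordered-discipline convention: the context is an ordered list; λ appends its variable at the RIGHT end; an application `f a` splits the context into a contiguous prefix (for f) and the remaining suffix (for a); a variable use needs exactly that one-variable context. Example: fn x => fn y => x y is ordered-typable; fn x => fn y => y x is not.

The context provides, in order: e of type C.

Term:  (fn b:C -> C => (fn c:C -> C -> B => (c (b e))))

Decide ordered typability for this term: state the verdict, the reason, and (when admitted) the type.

no — no contiguous prefix/suffix split fits c, b, e
use counts: e ×1, b (λ-bound) ×1, c (λ-bound) ×1
uses in reading order: c, b, e
typing: ✓ — (C -> C) -> (C -> C -> B) -> C -> B
summary: ordered ✗, linear ✓, affine ✓, relevant ✓, unrestricted ✓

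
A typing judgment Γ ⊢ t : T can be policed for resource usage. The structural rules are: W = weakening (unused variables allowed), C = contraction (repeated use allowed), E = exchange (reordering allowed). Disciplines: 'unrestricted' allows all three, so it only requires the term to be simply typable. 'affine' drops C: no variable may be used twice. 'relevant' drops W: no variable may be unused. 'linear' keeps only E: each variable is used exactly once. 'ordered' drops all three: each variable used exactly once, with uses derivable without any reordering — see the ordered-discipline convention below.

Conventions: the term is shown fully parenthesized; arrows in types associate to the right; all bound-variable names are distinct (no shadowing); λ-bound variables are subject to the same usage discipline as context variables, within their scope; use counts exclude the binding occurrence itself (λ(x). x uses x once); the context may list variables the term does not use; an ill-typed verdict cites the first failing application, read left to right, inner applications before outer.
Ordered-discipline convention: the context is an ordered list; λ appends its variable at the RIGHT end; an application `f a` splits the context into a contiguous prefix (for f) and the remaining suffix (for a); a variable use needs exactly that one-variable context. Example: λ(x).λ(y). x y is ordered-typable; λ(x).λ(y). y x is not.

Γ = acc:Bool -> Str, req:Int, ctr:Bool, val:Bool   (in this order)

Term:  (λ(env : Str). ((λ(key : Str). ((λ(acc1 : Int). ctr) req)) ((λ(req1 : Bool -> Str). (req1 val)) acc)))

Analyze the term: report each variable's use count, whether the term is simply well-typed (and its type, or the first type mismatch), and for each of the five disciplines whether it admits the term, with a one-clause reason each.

usage: acc: 1×; req: 1×; ctr: 1×; val: 1×; env (bound): 0×; key (bound): 0×; acc1 (bound): 0×; req1 (bound): 1×
uses in reading order: ctr, req, req1, val, acc
typing: well-typed at Str -> Bool
ordered ✗ (env, key, acc1 never used (weakening))
linear ✗ (env, key, acc1 never used (weakening))
affine ✓ (at most one use each (acc, req, ctr, val, env, key, acc1, req1))
relevant ✗ (env, key, acc1 never used (weakening))
unrestricted ✓ (type-checks (Str -> Bool) and nothing is barred)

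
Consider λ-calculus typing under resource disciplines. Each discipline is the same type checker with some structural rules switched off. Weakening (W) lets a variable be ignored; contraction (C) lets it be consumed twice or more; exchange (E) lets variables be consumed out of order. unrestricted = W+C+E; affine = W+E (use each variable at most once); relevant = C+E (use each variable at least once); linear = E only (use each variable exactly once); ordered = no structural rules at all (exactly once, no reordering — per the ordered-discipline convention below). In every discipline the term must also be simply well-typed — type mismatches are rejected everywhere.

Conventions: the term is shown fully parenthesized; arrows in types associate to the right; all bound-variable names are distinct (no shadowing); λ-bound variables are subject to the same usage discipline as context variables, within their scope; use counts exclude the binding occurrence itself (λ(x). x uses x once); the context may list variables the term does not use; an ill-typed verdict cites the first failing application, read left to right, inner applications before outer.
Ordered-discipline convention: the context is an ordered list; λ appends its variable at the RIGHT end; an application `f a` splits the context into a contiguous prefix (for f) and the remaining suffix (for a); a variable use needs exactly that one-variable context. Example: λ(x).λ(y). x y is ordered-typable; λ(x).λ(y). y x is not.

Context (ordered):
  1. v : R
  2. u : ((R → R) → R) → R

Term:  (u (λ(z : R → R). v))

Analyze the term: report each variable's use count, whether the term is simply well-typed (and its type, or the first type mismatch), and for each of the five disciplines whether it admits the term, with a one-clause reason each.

variable uses: v: 1; u: 1; z [bound]: 0
left-to-right use order: u, v
typing: the term checks, with type R
ordered: ✗, unused: z — weakening required
linear: ✗, unused: z — weakening required
affine: ✓, none of v, u, z used more than once
relevant: ✗, unused: z — weakening required
unrestricted: ✓, type-checks (R) and nothing is barred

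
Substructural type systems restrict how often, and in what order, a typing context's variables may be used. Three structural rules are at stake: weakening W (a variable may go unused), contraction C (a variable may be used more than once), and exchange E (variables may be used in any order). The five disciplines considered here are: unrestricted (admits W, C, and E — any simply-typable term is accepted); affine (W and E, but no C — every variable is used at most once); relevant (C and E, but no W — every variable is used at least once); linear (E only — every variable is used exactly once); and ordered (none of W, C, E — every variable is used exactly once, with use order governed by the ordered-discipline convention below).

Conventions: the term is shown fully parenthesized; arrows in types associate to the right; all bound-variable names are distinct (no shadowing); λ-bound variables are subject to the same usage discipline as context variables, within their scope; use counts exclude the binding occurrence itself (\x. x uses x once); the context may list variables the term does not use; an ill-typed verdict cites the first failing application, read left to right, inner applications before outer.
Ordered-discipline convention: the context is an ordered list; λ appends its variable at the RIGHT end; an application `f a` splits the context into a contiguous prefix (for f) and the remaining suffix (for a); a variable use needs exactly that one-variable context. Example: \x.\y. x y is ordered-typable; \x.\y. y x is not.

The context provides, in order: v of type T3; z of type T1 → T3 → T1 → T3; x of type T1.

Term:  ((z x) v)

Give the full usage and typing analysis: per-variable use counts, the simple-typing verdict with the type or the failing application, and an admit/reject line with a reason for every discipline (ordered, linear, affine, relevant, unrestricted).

usage: v ×1, z ×1, x ×1
left-to-right use order: z, x, v
typing: ✓ — T1 → T3
ordered: ✗ — needs exchange: uses follow z, x, v
linear: ✓ — v, z, x: one use apiece
affine: ✓ — no duplicate uses among v, z, x
relevant: ✓ — none of v, z, x goes unused
unrestricted: ✓ — type-checks (T1 → T3) and nothing is barred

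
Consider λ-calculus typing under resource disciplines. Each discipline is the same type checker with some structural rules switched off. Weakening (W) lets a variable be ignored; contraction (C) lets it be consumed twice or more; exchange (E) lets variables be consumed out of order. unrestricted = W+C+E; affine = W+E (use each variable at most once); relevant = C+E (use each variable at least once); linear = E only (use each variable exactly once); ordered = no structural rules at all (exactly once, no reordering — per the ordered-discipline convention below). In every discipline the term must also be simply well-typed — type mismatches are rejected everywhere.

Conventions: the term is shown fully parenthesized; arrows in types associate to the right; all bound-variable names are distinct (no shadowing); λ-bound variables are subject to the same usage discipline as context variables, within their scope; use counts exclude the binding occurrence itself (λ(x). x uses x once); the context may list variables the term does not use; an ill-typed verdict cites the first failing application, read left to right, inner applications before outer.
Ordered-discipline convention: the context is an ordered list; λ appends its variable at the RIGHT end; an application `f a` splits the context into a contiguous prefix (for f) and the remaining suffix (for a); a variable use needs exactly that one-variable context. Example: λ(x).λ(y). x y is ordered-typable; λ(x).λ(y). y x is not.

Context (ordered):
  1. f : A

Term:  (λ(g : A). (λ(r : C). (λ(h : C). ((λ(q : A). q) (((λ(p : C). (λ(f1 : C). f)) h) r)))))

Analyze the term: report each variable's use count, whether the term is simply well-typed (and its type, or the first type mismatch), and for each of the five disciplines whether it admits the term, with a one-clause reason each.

counts: f ×1; g (λ-bound) ×0; r (λ-bound) ×1; h (λ-bound) ×1; q (λ-bound) ×1; p (λ-bound) ×0; f1 (λ-bound) ×0
order of uses: q, f, h, r
typing: well-typed — term : A → C → C → A
ordered: ✗, needs weakening: g, p, f1 unused
linear: ✗, needs weakening: g, p, f1 unused
affine: ✓, at most one use each (f, g, r, h, q, p, f1)
relevant: ✗, needs weakening: g, p, f1 unused
unrestricted: ✓, simply typable at A → C → C → A; W, C, E all held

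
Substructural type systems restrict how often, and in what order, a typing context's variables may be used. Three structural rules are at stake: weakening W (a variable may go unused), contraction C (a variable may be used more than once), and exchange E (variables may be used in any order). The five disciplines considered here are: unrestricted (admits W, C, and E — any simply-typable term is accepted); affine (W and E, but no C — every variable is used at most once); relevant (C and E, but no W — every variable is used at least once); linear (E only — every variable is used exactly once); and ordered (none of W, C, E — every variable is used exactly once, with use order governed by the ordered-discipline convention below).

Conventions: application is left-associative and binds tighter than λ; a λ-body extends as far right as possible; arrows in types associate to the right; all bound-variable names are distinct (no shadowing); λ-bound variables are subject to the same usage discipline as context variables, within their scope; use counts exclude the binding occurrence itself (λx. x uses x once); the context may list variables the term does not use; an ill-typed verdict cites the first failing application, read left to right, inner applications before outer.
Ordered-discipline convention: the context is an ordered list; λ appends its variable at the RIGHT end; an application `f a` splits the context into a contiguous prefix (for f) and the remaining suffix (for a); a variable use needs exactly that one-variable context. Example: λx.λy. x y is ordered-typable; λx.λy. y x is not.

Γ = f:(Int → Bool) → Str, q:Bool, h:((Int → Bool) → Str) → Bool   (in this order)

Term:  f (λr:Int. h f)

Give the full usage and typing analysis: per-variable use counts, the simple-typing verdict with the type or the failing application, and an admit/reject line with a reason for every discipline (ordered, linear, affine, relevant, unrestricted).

counts: f: 2×; q: 0×; h: 1×; r (bound): 0×
use order (left to right): f, h, f
typing: well-typed — term : Str
ordered: ✗ — repeated use of f ×2; unused: q, r — weakening required
linear: ✗ — repeated use of f ×2; unused: q, r — weakening required
affine: ✗ — repeated use of f ×2
relevant: ✗ — unused: q, r — weakening required
unrestricted: ✓ — type-checks (Str) and nothing is barred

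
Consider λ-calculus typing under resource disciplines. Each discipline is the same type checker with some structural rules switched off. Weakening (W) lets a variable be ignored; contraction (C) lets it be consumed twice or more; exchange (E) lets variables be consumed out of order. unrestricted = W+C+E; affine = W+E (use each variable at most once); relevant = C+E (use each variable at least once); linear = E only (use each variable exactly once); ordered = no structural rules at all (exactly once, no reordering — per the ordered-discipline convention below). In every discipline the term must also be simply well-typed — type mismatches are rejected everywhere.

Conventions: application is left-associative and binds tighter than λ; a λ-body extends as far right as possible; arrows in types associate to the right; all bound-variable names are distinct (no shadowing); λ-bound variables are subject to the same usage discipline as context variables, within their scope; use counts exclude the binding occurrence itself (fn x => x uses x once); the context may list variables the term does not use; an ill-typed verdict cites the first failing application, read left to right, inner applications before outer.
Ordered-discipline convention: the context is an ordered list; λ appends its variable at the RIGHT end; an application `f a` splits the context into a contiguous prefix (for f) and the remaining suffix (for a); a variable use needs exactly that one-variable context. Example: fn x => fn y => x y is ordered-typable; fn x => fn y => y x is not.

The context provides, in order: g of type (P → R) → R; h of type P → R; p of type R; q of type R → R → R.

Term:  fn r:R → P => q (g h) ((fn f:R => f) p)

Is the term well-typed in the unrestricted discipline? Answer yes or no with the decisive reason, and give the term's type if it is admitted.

yes — type-checks ((R → P) → R) and nothing is barred; term : (R → P) → R
counts: g ×1; h ×1; p ×1; q ×1; r (bound) ×0; f (bound) ×1
left-to-right use order: q, g, h, f, p
typing: the term checks, with type (R → P) → R
summary: ordered ✗, linear ✗, affine ✓, relevant ✗, unrestricted ✓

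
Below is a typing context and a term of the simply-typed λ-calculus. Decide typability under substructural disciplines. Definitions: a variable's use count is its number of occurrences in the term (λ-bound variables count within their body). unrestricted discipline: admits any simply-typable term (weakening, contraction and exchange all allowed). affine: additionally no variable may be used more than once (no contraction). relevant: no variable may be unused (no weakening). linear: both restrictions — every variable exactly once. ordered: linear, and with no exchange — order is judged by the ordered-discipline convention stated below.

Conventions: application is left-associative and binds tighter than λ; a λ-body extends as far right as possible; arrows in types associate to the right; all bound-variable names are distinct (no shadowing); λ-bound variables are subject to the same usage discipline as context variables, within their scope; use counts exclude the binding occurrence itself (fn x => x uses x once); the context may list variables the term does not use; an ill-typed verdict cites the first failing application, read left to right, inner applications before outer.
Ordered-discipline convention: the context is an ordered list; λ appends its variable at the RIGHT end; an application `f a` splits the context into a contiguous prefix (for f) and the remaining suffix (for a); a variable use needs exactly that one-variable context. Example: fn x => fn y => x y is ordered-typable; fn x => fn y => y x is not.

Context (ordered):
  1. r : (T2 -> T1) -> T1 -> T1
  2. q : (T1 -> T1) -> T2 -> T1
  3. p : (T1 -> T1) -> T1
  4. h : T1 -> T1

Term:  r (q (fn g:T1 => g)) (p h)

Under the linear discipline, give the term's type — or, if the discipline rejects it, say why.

term : T1
counts: r: 1; q: 1; p: 1; h: 1; g (λ-bound): 1
use order (left to right): r, q, g, p, h
typing: the term checks, with type T1
all disciplines: ordered ✓, linear ✓, affine ✓, relevant ✓, unrestricted ✓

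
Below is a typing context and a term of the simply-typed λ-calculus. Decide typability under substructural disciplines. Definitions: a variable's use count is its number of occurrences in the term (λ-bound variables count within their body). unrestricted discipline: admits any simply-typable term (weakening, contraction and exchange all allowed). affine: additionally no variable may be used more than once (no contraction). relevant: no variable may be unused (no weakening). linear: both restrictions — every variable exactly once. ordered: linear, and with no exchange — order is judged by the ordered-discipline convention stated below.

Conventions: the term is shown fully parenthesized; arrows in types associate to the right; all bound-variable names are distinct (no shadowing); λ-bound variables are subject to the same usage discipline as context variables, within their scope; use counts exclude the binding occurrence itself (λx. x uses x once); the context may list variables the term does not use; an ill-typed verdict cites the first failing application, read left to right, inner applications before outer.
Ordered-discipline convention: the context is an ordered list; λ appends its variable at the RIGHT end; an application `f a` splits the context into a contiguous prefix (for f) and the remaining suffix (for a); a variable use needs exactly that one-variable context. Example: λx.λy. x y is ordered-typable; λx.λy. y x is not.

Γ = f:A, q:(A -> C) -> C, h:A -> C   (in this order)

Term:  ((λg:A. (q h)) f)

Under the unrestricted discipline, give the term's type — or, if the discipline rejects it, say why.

term : C
use counts: f: 1×, q: 1×, h: 1×, g [bound]: 0×
use order (left to right): q, h, f
typing: ✓ — C
per-discipline verdicts: ordered ✗, linear ✗, affine ✓, relevant ✗, unrestricted ✓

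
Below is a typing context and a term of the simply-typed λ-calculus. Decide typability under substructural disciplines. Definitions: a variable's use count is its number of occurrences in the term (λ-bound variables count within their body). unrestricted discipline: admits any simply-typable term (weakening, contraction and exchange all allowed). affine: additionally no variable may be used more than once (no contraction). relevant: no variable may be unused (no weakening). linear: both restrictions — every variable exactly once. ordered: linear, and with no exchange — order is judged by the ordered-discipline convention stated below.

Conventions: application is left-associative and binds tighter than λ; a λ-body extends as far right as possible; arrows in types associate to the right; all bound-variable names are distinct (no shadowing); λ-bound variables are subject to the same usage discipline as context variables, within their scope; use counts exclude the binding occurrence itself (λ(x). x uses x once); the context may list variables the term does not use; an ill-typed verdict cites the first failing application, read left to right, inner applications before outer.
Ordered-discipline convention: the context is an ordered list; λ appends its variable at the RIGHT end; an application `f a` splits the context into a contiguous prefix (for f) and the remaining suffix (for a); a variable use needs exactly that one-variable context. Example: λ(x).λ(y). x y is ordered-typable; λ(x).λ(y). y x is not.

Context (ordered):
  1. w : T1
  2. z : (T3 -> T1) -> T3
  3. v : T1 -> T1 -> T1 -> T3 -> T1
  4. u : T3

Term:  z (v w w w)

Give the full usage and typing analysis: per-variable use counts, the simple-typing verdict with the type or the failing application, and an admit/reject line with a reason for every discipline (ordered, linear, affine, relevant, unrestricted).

use counts: w ×3; z ×1; v ×1; u ×0
use order (left to right): z, v, w, w, w
typing: well-typed — term : T3
ordered ✗ (uses contraction: w ×3; needs weakening: u unused)
linear ✗ (uses contraction: w ×3; needs weakening: u unused)
affine ✗ (uses contraction: w ×3)
relevant ✗ (needs weakening: u unused)
unrestricted ✓ (type-checks (T3) and nothing is barred)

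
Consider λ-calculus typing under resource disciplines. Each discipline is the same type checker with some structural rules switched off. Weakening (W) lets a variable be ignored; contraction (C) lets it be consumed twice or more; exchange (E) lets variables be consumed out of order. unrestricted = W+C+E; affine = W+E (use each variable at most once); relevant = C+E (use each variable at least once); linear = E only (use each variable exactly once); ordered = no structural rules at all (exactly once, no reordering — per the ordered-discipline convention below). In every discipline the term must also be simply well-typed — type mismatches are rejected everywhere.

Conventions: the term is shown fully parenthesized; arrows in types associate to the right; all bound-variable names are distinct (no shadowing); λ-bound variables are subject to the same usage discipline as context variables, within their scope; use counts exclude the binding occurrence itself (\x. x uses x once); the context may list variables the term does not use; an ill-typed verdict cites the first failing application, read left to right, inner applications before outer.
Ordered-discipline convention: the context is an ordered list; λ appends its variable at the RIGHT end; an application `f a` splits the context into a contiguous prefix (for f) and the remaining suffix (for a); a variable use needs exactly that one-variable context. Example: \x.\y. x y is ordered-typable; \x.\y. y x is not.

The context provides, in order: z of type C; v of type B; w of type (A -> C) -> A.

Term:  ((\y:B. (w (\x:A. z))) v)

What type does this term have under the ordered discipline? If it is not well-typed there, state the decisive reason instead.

not well-typed under ordered — unused: y, x — weakening required
use counts: z=1; v=1; w=1; y [bound]=0; x [bound]=0
use order (left to right): w, z, v
typing: the term checks, with type A
summary: ordered ✗; linear ✗; affine ✓; relevant ✗; unrestricted ✓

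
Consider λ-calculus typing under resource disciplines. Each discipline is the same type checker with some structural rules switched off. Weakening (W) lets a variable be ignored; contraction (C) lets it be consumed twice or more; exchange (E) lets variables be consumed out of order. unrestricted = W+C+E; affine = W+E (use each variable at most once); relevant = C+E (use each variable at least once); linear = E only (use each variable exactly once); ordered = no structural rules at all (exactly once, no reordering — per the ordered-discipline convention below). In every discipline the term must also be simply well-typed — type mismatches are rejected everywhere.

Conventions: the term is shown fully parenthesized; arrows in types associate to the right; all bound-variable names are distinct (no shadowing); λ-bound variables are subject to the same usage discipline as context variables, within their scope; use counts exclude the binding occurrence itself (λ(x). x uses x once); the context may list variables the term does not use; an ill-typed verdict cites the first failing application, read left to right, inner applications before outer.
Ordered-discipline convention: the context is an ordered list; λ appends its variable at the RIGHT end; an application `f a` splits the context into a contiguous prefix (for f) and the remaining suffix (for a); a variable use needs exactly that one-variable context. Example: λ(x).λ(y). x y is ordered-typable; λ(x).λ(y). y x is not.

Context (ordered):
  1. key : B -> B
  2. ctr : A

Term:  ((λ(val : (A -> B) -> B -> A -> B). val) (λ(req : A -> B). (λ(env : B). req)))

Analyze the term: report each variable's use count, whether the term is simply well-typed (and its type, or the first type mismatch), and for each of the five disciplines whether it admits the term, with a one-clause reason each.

variable uses: key: 0×; ctr: 0×; val [bound]: 1×; req [bound]: 1×; env [bound]: 0×
uses in reading order: val, req
typing: the term checks, with type (A -> B) -> B -> A -> B
ordered: ✗ — key, ctr, env never used (weakening)
linear: ✗ — key, ctr, env never used (weakening)
affine: ✓ — key, ctr, val, req, env: no repeats, contraction unneeded
relevant: ✗ — key, ctr, env never used (weakening)
unrestricted: ✓ — type-checks ((A -> B) -> B -> A -> B) and nothing is barred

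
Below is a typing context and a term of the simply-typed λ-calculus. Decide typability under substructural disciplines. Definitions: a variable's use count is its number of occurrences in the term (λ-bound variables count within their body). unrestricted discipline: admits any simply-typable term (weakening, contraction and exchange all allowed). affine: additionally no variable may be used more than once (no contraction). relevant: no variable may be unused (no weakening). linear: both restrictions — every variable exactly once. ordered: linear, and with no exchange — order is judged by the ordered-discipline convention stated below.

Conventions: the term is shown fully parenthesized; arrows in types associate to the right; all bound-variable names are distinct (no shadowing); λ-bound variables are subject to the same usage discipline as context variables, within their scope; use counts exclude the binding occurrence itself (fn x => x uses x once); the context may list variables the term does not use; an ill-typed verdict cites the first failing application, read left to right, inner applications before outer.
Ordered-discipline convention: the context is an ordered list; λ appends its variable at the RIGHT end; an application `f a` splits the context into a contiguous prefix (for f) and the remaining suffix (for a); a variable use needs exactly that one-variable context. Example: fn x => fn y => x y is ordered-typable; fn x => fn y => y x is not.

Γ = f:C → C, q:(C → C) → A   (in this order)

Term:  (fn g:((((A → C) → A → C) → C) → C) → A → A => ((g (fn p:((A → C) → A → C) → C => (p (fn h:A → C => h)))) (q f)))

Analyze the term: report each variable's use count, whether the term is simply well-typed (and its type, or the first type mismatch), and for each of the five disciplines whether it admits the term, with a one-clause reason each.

use counts: f=1, q=1, g (λ-bound)=1, p (λ-bound)=1, h (λ-bound)=1
use order (left to right): g, p, h, q, f
typing: well-typed at (((((A → C) → A → C) → C) → C) → A → A) → A
ordered: ✗, no contiguous prefix/suffix split fits g, p, h, q, f
linear: ✓, each of f, q, g, p, h used exactly once
affine: ✓, f, q, g, p, h: no repeats, contraction unneeded
relevant: ✓, none of f, q, g, p, h goes unused
unrestricted: ✓, simply typable at (((((A → C) → A → C) → C) → C) → A → A) → A; W, C, E all held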